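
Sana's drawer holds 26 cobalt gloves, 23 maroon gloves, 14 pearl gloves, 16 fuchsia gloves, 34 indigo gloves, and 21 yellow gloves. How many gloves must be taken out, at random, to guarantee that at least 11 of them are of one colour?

61

An adversary could hand out at most 10 gloves per colour: 10 + 10 + 10 + 10 + 10 + 10 = 60 gloves and still no colour has 11.
By pigeonhole, one more glove lands in a colour already at 10, so 61 draws are enough and 60 are not.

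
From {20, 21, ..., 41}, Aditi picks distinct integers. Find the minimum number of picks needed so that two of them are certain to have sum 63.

Two chosen integers sum to 63 exactly when both halves of some pair {x, 63−x} with 22 ≤ x ≤ 63−x ≤ 41 are chosen — 10 such pairs.
The remaining 2 elements (those with no distinct partner in range) can never complete a 63-sum, so the worst case takes all of them and one from each pair: 2 + 10 = 12.
The 13th integer has to be the second member of some pair, so 12 + 1 = 13.

13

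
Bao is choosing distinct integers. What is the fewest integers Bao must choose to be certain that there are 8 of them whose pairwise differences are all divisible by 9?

Integers whose pairwise differences are multiples of 9 are exactly those sharing a remainder mod 9. The 9 residue classes mod 9 are the pigeonholes.
With 63 integers one could put 7 in each residue class and have no class reach 8.
The 64th integer pushes some class to 8, so 9·7 + 1 = 64.

64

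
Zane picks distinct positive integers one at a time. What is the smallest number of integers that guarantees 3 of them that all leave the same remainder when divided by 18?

The 18 residue classes mod 18 are the pigeonholes.
With 36 integers one could put 2 in each residue class and have no class reach 3.
The 37th integer pushes some class to 3, so 18·2 + 1 = 37.

37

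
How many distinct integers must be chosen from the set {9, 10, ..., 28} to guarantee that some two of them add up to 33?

Two chosen integers sum to 33 exactly when both halves of some pair {x, 33−x} with 9 ≤ x ≤ 33−x ≤ 24 are chosen — 8 such pairs.
The remaining 4 elements (those with no distinct partner in range) can never complete a 33-sum, so the worst case takes all of them and one from each pair: 4 + 8 = 12.
The 13th integer has to be the second member of some pair, so 12 + 1 = 13.

13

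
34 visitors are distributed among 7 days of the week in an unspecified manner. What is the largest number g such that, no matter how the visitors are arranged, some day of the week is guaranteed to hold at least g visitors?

The 7 days of the week are the holes and the 34 visitors are the pigeons.
If every day of the week held at most 4 visitors, the total would be at most 7 × 4 = 28, which is less than 34.
So some day of the week holds at least ⌈34/7⌉ = 5 visitors.

5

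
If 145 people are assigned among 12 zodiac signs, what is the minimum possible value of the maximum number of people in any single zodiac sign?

The 12 zodiac signs are the holes and the 145 people are the pigeons.
If every zodiac sign held at most 12 people, the total would be at most 12 × 12 = 144, which is less than 145.
So some zodiac sign holds at least ⌈145/12⌉ = 13 people.

13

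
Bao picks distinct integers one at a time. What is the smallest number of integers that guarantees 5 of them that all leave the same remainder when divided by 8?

33

By the pigeonhole principle, the 8 residue classes mod 8 are the pigeonholes.
With 32 integers one could put 4 in each residue class and have no class reach 5.
The 33rd integer pushes some class to 5, so 8·4 + 1 = 33.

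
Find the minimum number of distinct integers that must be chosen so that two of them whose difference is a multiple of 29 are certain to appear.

Integers whose pairwise differences are multiples of 29 are exactly those sharing a remainder mod 29. By the pigeonhole principle, the 29 residue classes mod 29 are the pigeonholes.
With 29 integers one could put 1 in each residue class and have no class reach 2.
The 30th integer pushes some class to 2, so 29·1 + 1 = 30.

30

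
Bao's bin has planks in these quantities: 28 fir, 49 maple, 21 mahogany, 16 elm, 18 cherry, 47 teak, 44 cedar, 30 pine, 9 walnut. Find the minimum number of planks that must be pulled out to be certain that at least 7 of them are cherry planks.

251

In the worst case for collecting cherry planks, every non-cherry plank comes out first.
There are 28 + 49 + 21 + 16 + 47 + 44 + 30 + 9 = 244 non-cherry planks altogether.
After those, each further plank must be cherry, so 244 + 7 = 251 draws guarantee 7 cherry planks.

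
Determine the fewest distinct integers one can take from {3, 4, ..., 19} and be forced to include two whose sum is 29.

Two chosen integers sum to 29 exactly when both halves of some pair {x, 29−x} with 10 ≤ x ≤ 29−x ≤ 19 are chosen — 5 such pairs.
The remaining 7 elements (those with no distinct partner in range) can never complete a 29-sum, so the worst case takes all of them and one from each pair: 7 + 5 = 12.
By pigeonhole, the 13th integer has to be the second member of some pair, so 12 + 1 = 13.

13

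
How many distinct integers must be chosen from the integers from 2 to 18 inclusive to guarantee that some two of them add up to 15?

A set avoiding the sum 15 can contain at most one of each pair {x, 15−x}, plus the 5 elements whose complement lies outside the range.
The integers 8, …, 18 (11 of them) are such a set: any two sum to at least 8+9 = 17 > 15.
Any 12th integer completes one of the 6 pairs, so 12 choices force a sum of 15.

12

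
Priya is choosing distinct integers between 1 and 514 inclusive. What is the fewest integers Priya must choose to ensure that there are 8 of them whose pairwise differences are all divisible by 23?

Integers whose pairwise differences are multiples of 23 are exactly those sharing a remainder mod 23. Pigeonhole: the 23 residue classes mod 23 are the pigeonholes.
With 161 integers one could put 7 in each residue class and have no class reach 8.
The 162nd integer pushes some class to 8, so 23·7 + 1 = 162.

162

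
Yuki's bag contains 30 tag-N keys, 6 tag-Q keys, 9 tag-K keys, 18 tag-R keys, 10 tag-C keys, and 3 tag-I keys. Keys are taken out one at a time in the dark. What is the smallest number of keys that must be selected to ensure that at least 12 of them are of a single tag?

An adversary could hand out at most 11 keys per tag (4 tags run out sooner): 11 + 6 + 9 + 11 + 10 + 3 = 50 keys and still no tag has 12.
By pigeonhole, one more key lands in a tag already at 11, so 51 draws are enough and 50 are not.

51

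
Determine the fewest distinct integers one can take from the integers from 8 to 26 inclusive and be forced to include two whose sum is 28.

A set avoiding the sum 28 can contain at most one of each pair {x, 28−x}, plus the 7 elements whose complement lies outside the range or equal to its own complement.
The integers 14, …, 26 (13 of them) are such a set: any two sum to at least 14+15 = 29 > 28.
Any 14th integer completes one of the 6 pairs, so 14 choices force a sum of 28.

14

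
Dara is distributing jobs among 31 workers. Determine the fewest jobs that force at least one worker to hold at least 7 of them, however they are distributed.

With 186 jobs one could put exactly 6 in each of the 31 workers, and no worker would reach 7.
By the pigeonhole principle, one more job must land in a worker that already has 6, giving it 7.
So 31 × 6 + 1 = 187 jobs are required.

187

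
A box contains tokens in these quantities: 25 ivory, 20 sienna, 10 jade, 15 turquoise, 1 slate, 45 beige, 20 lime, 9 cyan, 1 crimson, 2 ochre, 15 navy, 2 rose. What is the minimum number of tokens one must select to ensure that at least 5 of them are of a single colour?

An adversary could hand out at most 4 tokens per colour (4 colours run out sooner): 4 + 4 + 4 + 4 + 1 + 4 + 4 + 4 + 1 + 2 + 4 + 2 = 38 tokens and still no colour has 5.
By the pigeonhole principle, one more token lands in a colour already at 4, so 39 draws are enough and 38 are not.

39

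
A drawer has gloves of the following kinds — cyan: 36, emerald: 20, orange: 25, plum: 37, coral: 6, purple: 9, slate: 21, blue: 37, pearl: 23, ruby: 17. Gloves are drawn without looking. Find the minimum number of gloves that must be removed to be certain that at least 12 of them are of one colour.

104

By pigeonhole, the 10 colours are the holes; the gloves drawn are the pigeons.
To avoid 12 of any one colour, the worst case takes at most 11 of each colour, or every glove of a colour that has fewer than 11.
That gives 11 + 11 + 11 + 11 + 6 + 9 + 11 + 11 + 11 + 11 = 103 gloves with no colour reaching 12.
The next glove forces some colour to 12, so 103 + 1 = 104.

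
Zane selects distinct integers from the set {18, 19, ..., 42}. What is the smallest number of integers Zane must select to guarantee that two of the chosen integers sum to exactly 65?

16

Group the elements by complementary pair {x, 65−x}: {23,42}, {24,41}, {25,40}, …, giving 10 two-element pairs and 5 integers whose partner 65−x falls outside [18,42].
Treating each of those 15 groups as a pigeonhole, one can pick one integer per group — 15 integers — with no two summing to 65.
The 16th integer lands in an occupied pair, forcing a sum of 65.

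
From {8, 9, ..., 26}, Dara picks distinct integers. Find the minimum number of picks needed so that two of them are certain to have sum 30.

Group the elements by complementary pair {x, 30−x}: {8,22}, {9,21}, {10,20}, …, giving 7 two-element pairs, the single value 15 (it cannot pair with itself since the integers are distinct), and 4 integers whose partner 30−x falls outside [8,26].
By pigeonhole, treating each of those 12 groups as a pigeonhole, one can pick one integer per group — 12 integers — with no two summing to 30.
The 13th integer lands in an occupied pair, forcing a sum of 30.

13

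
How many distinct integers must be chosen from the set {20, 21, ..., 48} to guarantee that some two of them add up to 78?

21

Group the elements by complementary pair {x, 78−x}: {30,48}, {31,47}, {32,46}, …, giving 9 two-element pairs, the single value 39 (it cannot pair with itself since the integers are distinct), and 10 integers whose partner 78−x falls outside [20,48].
Pigeonhole: treating each of those 20 groups as a pigeonhole, one can pick one integer per group — 20 integers — with no two summing to 78.
The 21st integer lands in an occupied pair, forcing a sum of 78.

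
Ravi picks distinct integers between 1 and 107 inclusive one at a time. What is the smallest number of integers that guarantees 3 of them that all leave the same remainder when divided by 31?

63

The 31 residue classes mod 31 are the pigeonholes.
With 62 integers one could put 2 in each residue class and have no class reach 3.
The 63rd integer pushes some class to 3, so 31·2 + 1 = 63.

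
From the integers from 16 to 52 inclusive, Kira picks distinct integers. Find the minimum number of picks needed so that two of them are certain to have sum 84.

Two chosen integers sum to 84 exactly when both halves of some pair {x, 84−x} with 32 ≤ x ≤ 84−x ≤ 52 are chosen — 10 such pairs.
The remaining 17 elements (those with no distinct partner in range) can never complete a 84-sum, so the worst case takes all of them and one from each pair: 17 + 10 = 27.
By the pigeonhole principle, the 28th integer has to be the second member of some pair, so 27 + 1 = 28.

28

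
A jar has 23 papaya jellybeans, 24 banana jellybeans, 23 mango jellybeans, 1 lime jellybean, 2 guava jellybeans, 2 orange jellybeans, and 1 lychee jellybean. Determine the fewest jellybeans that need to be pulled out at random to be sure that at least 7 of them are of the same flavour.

25

By pigeonhole, the 7 flavours are the holes; the jellybeans drawn are the pigeons.
To avoid 7 of any one flavour, the worst case takes at most 6 of each flavour, or every jellybean of a flavour that has fewer than 6.
That gives 6 + 6 + 6 + 1 + 2 + 2 + 1 = 24 jellybeans with no flavour reaching 7.
The next jellybean forces some flavour to 7, so 24 + 1 = 25.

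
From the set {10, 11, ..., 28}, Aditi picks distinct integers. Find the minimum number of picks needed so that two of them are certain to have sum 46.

15

Two chosen integers sum to 46 exactly when both halves of some pair {x, 46−x} with 18 ≤ x ≤ 46−x ≤ 28 are chosen — 5 such pairs.
The remaining 9 elements (those with no distinct partner in range) can never complete a 46-sum, so the worst case takes all of them and one from each pair: 9 + 5 = 14.
By the pigeonhole principle, the 15th integer has to be the second member of some pair, so 14 + 1 = 15.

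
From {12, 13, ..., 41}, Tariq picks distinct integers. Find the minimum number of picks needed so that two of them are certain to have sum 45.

20

A set avoiding the sum 45 can contain at most one of each pair {x, 45−x}, plus the 8 elements whose complement lies outside the range.
The integers 23, …, 41 (19 of them) are such a set: any two sum to at least 23+24 = 47 > 45.
Pigeonhole: any 20th integer completes one of the 11 pairs, so 20 choices force a sum of 45.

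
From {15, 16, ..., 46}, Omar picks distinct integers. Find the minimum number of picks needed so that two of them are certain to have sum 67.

20

Group the elements by complementary pair {x, 67−x}: {21,46}, {22,45}, {23,44}, …, giving 13 two-element pairs and 6 integers whose partner 67−x falls outside [15,46].
Treating each of those 19 groups as a pigeonhole, one can pick one integer per group — 19 integers — with no two summing to 67.
The 20th integer lands in an occupied pair, forcing a sum of 67.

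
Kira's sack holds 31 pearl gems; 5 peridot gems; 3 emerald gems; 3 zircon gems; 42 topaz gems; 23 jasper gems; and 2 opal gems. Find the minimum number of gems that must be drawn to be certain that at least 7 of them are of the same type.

An adversary could hand out at most 6 gems per type (4 types run out sooner): 6 + 5 + 3 + 3 + 6 + 6 + 2 = 31 gems and still no type has 7.
One more gem lands in a type already at 6, so 32 draws are enough and 31 are not.

32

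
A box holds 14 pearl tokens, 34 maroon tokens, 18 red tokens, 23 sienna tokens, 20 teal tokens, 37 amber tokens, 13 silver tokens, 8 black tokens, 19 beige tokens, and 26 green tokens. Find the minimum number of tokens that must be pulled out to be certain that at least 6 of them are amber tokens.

In the worst case for collecting amber tokens, every non-amber token comes out first.
There are 14 + 34 + 18 + 23 + 20 + 13 + 8 + 19 + 26 = 175 non-amber tokens altogether.
After those, each further token must be amber, so 175 + 6 = 181 draws guarantee 6 amber tokens.

181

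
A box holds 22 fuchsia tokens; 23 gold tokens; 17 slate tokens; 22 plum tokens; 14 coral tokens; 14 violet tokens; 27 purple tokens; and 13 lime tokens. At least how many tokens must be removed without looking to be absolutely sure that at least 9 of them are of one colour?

65

An adversary could hand out at most 8 tokens per colour: 8 + 8 + 8 + 8 + 8 + 8 + 8 + 8 = 64 tokens and still no colour has 9.
One more token lands in a colour already at 8, so 65 draws are enough and 64 are not.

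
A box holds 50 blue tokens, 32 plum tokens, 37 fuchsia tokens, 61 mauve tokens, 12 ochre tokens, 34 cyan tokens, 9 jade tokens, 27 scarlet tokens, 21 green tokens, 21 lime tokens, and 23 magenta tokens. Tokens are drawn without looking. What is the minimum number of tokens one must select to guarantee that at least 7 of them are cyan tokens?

300

In the worst case for collecting cyan tokens, every non-cyan token comes out first.
There are 50 + 32 + 37 + 61 + 12 + 9 + 27 + 21 + 21 + 23 = 293 non-cyan tokens altogether.
After those, each further token must be cyan, so 293 + 7 = 300 draws guarantee 7 cyan tokens.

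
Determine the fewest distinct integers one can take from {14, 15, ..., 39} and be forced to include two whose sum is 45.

Two chosen integers sum to 45 exactly when both halves of some pair {x, 45−x} with 14 ≤ x ≤ 45−x ≤ 31 are chosen — 9 such pairs.
The remaining 8 elements (those with no distinct partner in range) can never complete a 45-sum, so the worst case takes all of them and one from each pair: 8 + 9 = 17.
The 18th integer has to be the second member of some pair, so 17 + 1 = 18.

18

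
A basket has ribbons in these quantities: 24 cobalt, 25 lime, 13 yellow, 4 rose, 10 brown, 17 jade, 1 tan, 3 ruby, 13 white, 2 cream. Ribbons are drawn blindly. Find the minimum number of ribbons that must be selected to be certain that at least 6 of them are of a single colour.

By pigeonhole, the 10 colours are the holes; the ribbons drawn are the pigeons.
To avoid 6 of any one colour, the worst case takes at most 5 of each colour, or every ribbon of a colour that has fewer than 5.
That gives 5 + 5 + 5 + 4 + 5 + 5 + 1 + 3 + 5 + 2 = 40 ribbons with no colour reaching 6.
The next ribbon forces some colour to 6, so 40 + 1 = 41.

41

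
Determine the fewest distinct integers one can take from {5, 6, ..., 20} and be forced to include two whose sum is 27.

10

A set avoiding the sum 27 can contain at most one of each pair {x, 27−x}, plus the 2 elements whose complement lies outside the range.
The integers 5, …, 13 (9 of them) are such a set: any two sum to at least 5+6 = 11 and at most 12+13 = 25 < 27.
By the pigeonhole principle, any 10th integer completes one of the 7 pairs, so 10 choices force a sum of 27.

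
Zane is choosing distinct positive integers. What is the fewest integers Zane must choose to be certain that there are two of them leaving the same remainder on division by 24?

25

The 24 residue classes mod 24 are the pigeonholes.
With 24 integers one could put 1 in each residue class and have no class reach 2.
The 25th integer pushes some class to 2, so 24·1 + 1 = 25.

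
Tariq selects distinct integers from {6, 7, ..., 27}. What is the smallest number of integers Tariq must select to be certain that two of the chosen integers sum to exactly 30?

14

Group the elements by complementary pair {x, 30−x}: {6,24}, {7,23}, {8,22}, …, giving 9 two-element pairs, the single value 15 (it cannot pair with itself since the integers are distinct), and 3 integers whose partner 30−x falls outside [6,27].
By pigeonhole, treating each of those 13 groups as a pigeonhole, one can pick one integer per group — 13 integers — with no two summing to 30.
The 14th integer lands in an occupied pair, forcing a sum of 30.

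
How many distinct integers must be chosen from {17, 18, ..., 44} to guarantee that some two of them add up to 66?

A set avoiding the sum 66 can contain at most one of each pair {x, 66−x}, plus the 6 elements whose complement lies outside the range or equal to its own complement.
The integers 17, …, 33 (17 of them) are such a set: any two sum to at least 17+18 = 35 and at most 32+33 = 65 < 66.
By the pigeonhole principle, any 18th integer completes one of the 11 pairs, so 18 choices force a sum of 66.

18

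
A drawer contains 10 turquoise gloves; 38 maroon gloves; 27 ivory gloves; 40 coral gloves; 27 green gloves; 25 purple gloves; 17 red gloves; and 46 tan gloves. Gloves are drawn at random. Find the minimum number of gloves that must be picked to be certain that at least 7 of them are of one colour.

49

By the pigeonhole principle, the 8 colours are the holes; the gloves drawn are the pigeons.
To avoid 7 of any one colour, the worst case takes at most 6 of each colour.
That gives 6 + 6 + 6 + 6 + 6 + 6 + 6 + 6 = 48 gloves with no colour reaching 7.
The next glove forces some colour to 7, so 48 + 1 = 49.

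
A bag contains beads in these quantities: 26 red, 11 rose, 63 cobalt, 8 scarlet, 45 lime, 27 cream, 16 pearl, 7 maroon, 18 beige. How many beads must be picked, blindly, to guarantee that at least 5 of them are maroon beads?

In the worst case for collecting maroon beads, every non-maroon bead comes out first.
There are 26 + 11 + 63 + 8 + 45 + 27 + 16 + 18 = 214 non-maroon beads altogether.
After those, each further bead must be maroon, so 214 + 5 = 219 draws guarantee 5 maroon beads.

219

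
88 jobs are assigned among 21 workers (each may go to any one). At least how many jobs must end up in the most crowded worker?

5

By pigeonhole, the 21 workers are the holes and the 88 jobs are the pigeons.
If every worker held at most 4 jobs, the total would be at most 21 × 4 = 84, which is less than 88.
So some worker holds at least ⌈88/21⌉ = 5 jobs.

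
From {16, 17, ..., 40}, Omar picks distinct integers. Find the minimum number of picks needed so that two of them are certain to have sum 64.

A set avoiding the sum 64 can contain at most one of each pair {x, 64−x}, plus the 9 elements whose complement lies outside the range or equal to its own complement.
The integers 16, …, 32 (17 of them) are such a set: any two sum to at least 16+17 = 33 and at most 31+32 = 63 < 64.
Any 18th integer completes one of the 8 pairs, so 18 choices force a sum of 64.

18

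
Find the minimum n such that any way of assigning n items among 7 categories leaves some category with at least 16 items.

106

With 105 items one could put exactly 15 in each of the 7 categories, and no category would reach 16.
By the pigeonhole principle, one more item must land in a category that already has 15, giving it 16.
So 7 × 15 + 1 = 106 items are required.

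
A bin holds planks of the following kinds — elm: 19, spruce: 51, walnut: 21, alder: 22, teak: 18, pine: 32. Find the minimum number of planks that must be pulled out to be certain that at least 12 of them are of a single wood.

Pigeonhole: put each drawn plank into a box by wood. The largest draw with every box below 12 takes min(count, 11) from each wood.
Σ min(cᵢ, 11) = 11 + 11 + 11 + 11 + 11 + 11 = 66.
Draw number 66 + 1 = 67 must push one box to 12.

67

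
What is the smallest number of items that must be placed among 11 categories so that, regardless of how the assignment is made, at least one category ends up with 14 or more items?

144

With 143 items one could put exactly 13 in each of the 11 categories, and no category would reach 14.
Pigeonhole: one more item must land in a category that already has 13, giving it 14.
So 11 × 13 + 1 = 144 items are required.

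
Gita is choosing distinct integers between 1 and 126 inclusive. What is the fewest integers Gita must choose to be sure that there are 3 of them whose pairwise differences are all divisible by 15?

31

Integers whose pairwise differences are multiples of 15 are exactly those sharing a remainder mod 15. By pigeonhole, the 15 residue classes mod 15 are the pigeonholes.
With 30 integers one could put 2 in each residue class and have no class reach 3.
The 31st integer pushes some class to 3, so 15·2 + 1 = 31.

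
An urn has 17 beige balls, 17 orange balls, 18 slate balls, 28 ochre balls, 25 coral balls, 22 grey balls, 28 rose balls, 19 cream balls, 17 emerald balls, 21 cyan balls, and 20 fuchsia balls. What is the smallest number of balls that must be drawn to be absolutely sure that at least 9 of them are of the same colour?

An adversary could hand out at most 8 balls per colour: 8 + 8 + 8 + 8 + 8 + 8 + 8 + 8 + 8 + 8 + 8 = 88 balls and still no colour has 9.
One more ball lands in a colour already at 8, so 89 draws are enough and 88 are not.

89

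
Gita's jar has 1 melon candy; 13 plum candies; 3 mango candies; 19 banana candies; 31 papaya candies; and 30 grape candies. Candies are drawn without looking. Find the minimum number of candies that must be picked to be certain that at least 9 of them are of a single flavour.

37

By pigeonhole, the 6 flavours are the holes; the candies drawn are the pigeons.
To avoid 9 of any one flavour, the worst case takes at most 8 of each flavour, or every candy of a flavour that has fewer than 8.
That gives 1 + 8 + 3 + 8 + 8 + 8 = 36 candies with no flavour reaching 9.
The next candy forces some flavour to 9, so 36 + 1 = 37.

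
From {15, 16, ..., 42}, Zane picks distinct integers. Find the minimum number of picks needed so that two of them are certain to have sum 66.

Two chosen integers sum to 66 exactly when both halves of some pair {x, 66−x} with 24 ≤ x ≤ 66−x ≤ 42 are chosen — 9 such pairs.
The remaining 10 elements (those with no distinct partner in range) can never complete a 66-sum, so the worst case takes all of them and one from each pair: 10 + 9 = 19.
The 20th integer has to be the second member of some pair, so 19 + 1 = 20.

20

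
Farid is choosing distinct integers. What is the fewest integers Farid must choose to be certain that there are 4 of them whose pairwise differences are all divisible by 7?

22

Integers whose pairwise differences are multiples of 7 are exactly those sharing a remainder mod 7. The 7 residue classes mod 7 are the pigeonholes.
With 21 integers one could put 3 in each residue class and have no class reach 4.
The 22nd integer pushes some class to 4, so 7·3 + 1 = 22.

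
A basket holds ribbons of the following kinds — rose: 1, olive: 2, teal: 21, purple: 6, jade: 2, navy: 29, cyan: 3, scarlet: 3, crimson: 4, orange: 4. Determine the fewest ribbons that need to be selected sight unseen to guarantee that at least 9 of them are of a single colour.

42

An adversary could hand out at most 8 ribbons per colour (8 colours run out sooner): 1 + 2 + 8 + 6 + 2 + 8 + 3 + 3 + 4 + 4 = 41 ribbons and still no colour has 9.
One more ribbon lands in a colour already at 8, so 42 draws are enough and 41 are not.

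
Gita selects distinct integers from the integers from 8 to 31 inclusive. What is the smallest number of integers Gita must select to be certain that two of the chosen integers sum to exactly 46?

17

Two chosen integers sum to 46 exactly when both halves of some pair {x, 46−x} with 15 ≤ x ≤ 46−x ≤ 31 are chosen — 8 such pairs.
The remaining 8 elements (those with no distinct partner in range) can never complete a 46-sum, so the worst case takes all of them and one from each pair: 8 + 8 = 16.
By the pigeonhole principle, the 17th integer has to be the second member of some pair, so 16 + 1 = 17.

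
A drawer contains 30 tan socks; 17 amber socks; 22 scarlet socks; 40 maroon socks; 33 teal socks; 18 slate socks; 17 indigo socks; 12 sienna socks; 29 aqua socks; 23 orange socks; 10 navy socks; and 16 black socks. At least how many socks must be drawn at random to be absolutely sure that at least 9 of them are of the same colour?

97

Pigeonhole: the 12 colours are the holes; the socks drawn are the pigeons.
To avoid 9 of any one colour, the worst case takes at most 8 of each colour.
That gives 8 + 8 + 8 + 8 + 8 + 8 + 8 + 8 + 8 + 8 + 8 + 8 = 96 socks with no colour reaching 9.
The next sock forces some colour to 9, so 96 + 1 = 97.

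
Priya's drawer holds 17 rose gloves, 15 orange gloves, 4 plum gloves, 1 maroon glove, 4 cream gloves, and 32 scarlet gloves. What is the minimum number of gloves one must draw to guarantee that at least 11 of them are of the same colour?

40

By the pigeonhole principle, the 6 colours are the holes; the gloves drawn are the pigeons.
To avoid 11 of any one colour, the worst case takes at most 10 of each colour, or every glove of a colour that has fewer than 10.
That gives 10 + 10 + 4 + 1 + 4 + 10 = 39 gloves with no colour reaching 11.
The next glove forces some colour to 11, so 39 + 1 = 40.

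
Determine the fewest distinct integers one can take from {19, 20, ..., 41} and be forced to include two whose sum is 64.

15

Group the elements by complementary pair {x, 64−x}: {23,41}, {24,40}, {25,39}, …, giving 9 two-element pairs, the single value 32 (it cannot pair with itself since the integers are distinct), and 4 integers whose partner 64−x falls outside [19,41].
Treating each of those 14 groups as a pigeonhole, one can pick one integer per group — 14 integers — with no two summing to 64.
The 15th integer lands in an occupied pair, forcing a sum of 64.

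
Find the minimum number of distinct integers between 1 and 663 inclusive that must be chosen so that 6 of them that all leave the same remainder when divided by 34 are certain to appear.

171

The 34 residue classes mod 34 are the pigeonholes.
With 170 integers one could put 5 in each residue class and have no class reach 6.
The 171st integer pushes some class to 6, so 34·5 + 1 = 171.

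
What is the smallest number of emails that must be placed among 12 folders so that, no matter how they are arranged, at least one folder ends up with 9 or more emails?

With 96 emails one could put exactly 8 in each of the 12 folders, and no folder would reach 9.
One more email must land in a folder that already has 8, giving it 9.
So 12 × 8 + 1 = 97 emails are required.

97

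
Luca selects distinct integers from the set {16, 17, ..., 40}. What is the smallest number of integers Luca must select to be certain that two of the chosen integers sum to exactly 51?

16

Group the elements by complementary pair {x, 51−x}: {16,35}, {17,34}, {18,33}, …, giving 10 two-element pairs and 5 integers whose partner 51−x falls outside [16,40].
By pigeonhole, treating each of those 15 groups as a pigeonhole, one can pick one integer per group — 15 integers — with no two summing to 51.
The 16th integer lands in an occupied pair, forcing a sum of 51.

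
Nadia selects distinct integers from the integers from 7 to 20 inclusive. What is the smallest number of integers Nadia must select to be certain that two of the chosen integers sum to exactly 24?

Group the elements by complementary pair {x, 24−x}: {7,17}, {8,16}, {9,15}, …, giving 5 two-element pairs; the single value 12 (it cannot pair with itself since the integers are distinct); and 3 integers whose partner 24−x falls outside [7,20].
By pigeonhole, treating each of those 9 groups as a pigeonhole, one can pick one integer per group — 9 integers — with no two summing to 24.
The 10th integer lands in an occupied pair, forcing a sum of 24.

10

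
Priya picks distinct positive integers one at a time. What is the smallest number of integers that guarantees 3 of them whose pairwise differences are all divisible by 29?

Integers whose pairwise differences are multiples of 29 are exactly those sharing a remainder mod 29. Pigeonhole: the 29 residue classes mod 29 are the pigeonholes.
With 58 integers one could put 2 in each residue class and have no class reach 3.
The 59th integer pushes some class to 3, so 29·2 + 1 = 59.

59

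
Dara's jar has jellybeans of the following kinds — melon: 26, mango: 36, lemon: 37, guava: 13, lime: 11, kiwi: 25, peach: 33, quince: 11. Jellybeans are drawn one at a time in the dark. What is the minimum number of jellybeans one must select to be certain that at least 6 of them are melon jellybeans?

In the worst case for collecting melon jellybeans, every non-melon jellybean comes out first.
There are 36 + 37 + 13 + 11 + 25 + 33 + 11 = 166 non-melon jellybeans altogether.
After those, each further jellybean must be melon, so 166 + 6 = 172 draws guarantee 6 melon jellybeans.

172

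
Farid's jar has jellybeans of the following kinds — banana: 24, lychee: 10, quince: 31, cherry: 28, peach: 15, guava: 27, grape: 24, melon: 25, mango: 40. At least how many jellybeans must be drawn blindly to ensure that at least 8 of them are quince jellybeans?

In the worst case for collecting quince jellybeans, every non-quince jellybean comes out first.
There are 24 + 10 + 28 + 15 + 27 + 24 + 25 + 40 = 193 non-quince jellybeans altogether.
After those, each further jellybean must be quince, so 193 + 8 = 201 draws guarantee 8 quince jellybeans.

201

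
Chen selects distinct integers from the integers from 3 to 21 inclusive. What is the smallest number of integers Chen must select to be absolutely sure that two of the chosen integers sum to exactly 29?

Two chosen integers sum to 29 exactly when both halves of some pair {x, 29−x} with 8 ≤ x ≤ 29−x ≤ 21 are chosen — 7 such pairs.
The remaining 5 elements (those with no distinct partner in range) can never complete a 29-sum, so the worst case takes all of them and one from each pair: 5 + 7 = 12.
By the pigeonhole principle, the 13th integer has to be the second member of some pair, so 12 + 1 = 13.

13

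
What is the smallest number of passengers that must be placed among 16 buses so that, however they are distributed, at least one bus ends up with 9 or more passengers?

With 128 passengers one could put exactly 8 in each of the 16 buses, and no bus would reach 9.
One more passenger must land in a bus that already has 8, giving it 9.
So 16 × 8 + 1 = 129 passengers are required.

129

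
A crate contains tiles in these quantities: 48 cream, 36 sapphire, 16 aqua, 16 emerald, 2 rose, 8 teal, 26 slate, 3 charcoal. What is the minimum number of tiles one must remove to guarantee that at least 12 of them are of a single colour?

69

An adversary could hand out at most 11 tiles per colour (rose, teal, charcoal run out sooner): 11 + 11 + 11 + 11 + 2 + 8 + 11 + 3 = 68 tiles and still no colour has 12.
One more tile lands in a colour already at 11, so 69 draws are enough and 68 are not.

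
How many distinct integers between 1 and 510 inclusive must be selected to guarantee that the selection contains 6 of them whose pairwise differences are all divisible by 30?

Integers whose pairwise differences are multiples of 30 are exactly those sharing a remainder mod 30. By the pigeonhole principle, the 30 residue classes mod 30 are the pigeonholes.
With 150 integers one could put 5 in each residue class and have no class reach 6.
The 151st integer pushes some class to 6, so 30·5 + 1 = 151.

151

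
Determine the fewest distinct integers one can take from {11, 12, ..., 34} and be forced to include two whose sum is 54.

A set avoiding the sum 54 can contain at most one of each pair {x, 54−x}, plus the 10 elements whose complement lies outside the range or equal to its own complement.
The integers 11, …, 27 (17 of them) are such a set: any two sum to at least 11+12 = 23 and at most 26+27 = 53 < 54.
Any 18th integer completes one of the 7 pairs, so 18 choices force a sum of 54.

18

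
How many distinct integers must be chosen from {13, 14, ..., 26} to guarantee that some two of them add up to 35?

10

Group the elements by complementary pair {x, 35−x}: {13,22}, {14,21}, {15,20}, …, giving 5 two-element pairs and 4 integers whose partner 35−x falls outside [13,26].
Treating each of those 9 groups as a pigeonhole, one can pick one integer per group — 9 integers — with no two summing to 35.
The 10th integer lands in an occupied pair, forcing a sum of 35.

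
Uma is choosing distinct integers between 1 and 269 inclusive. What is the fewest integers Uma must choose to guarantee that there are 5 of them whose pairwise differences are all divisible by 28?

Integers whose pairwise differences are multiples of 28 are exactly those sharing a remainder mod 28. The 28 residue classes mod 28 are the pigeonholes.
With 112 integers one could put 4 in each residue class and have no class reach 5.
The 113th integer pushes some class to 5, so 28·4 + 1 = 113.

113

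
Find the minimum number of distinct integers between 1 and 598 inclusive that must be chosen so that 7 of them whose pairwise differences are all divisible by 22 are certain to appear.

Integers whose pairwise differences are multiples of 22 are exactly those sharing a remainder mod 22. The 22 residue classes mod 22 are the pigeonholes.
With 132 integers one could put 6 in each residue class and have no class reach 7.
The 133rd integer pushes some class to 7, so 22·6 + 1 = 133.

133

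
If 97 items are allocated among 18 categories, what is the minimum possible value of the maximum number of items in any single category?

6

The 18 categories are the holes and the 97 items are the pigeons.
If every category held at most 5 items, the total would be at most 18 × 5 = 90, which is less than 97.
So some category holds at least ⌈97/18⌉ = 6 items.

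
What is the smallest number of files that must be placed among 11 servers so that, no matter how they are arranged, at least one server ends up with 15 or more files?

155

With 154 files one could put exactly 14 in each of the 11 servers, and no server would reach 15.
One more file must land in a server that already has 14, giving it 15.
So 11 × 14 + 1 = 155 files are required.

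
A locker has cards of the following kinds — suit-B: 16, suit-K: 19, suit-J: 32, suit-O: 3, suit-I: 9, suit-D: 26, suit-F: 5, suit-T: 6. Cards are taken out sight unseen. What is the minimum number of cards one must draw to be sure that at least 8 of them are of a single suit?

50

By pigeonhole, put each drawn card into a box by suit. The largest draw with every box below 8 takes min(count, 7) from each suit; suits with fewer than 7 contribute all they have.
Σ min(cᵢ, 7) = 7 + 7 + 7 + 3 + 7 + 7 + 5 + 6 = 49.
Draw number 49 + 1 = 50 must push one box to 8.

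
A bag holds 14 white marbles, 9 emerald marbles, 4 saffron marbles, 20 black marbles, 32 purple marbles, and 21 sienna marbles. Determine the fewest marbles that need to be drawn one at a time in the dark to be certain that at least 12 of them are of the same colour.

An adversary could hand out at most 11 marbles per colour (emerald, saffron run out sooner): 11 + 9 + 4 + 11 + 11 + 11 = 57 marbles and still no colour has 12.
Pigeonhole: one more marble lands in a colour already at 11, so 58 draws are enough and 57 are not.

58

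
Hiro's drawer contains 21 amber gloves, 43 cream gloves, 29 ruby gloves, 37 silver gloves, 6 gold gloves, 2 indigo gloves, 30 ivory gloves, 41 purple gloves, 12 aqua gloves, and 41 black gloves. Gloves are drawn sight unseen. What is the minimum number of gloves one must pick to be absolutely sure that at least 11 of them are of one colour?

89

Pigeonhole: put each drawn glove into a box by colour. The largest draw with every box below 11 takes min(count, 10) from each colour; colours with fewer than 10 contribute all they have.
Σ min(cᵢ, 10) = 10 + 10 + 10 + 10 + 6 + 2 + 10 + 10 + 10 + 10 = 88.
Draw number 88 + 1 = 89 must push one box to 11.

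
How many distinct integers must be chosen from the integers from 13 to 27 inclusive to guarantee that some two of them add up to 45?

11

A set avoiding the sum 45 can contain at most one of each pair {x, 45−x}, plus the 5 elements whose complement lies outside the range.
The integers 13, …, 22 (10 of them) are such a set: any two sum to at least 13+14 = 27 and at most 21+22 = 43 < 45.
Any 11th integer completes one of the 5 pairs, so 11 choices force a sum of 45.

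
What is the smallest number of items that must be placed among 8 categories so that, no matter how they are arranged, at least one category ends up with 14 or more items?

With 104 items one could put exactly 13 in each of the 8 categories, and no category would reach 14.
One more item must land in a category that already has 13, giving it 14.
So 8 × 13 + 1 = 105 items are required.

105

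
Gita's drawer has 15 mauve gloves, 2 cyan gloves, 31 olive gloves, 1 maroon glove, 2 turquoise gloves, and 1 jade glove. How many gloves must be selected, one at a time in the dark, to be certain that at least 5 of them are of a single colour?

15

An adversary could hand out at most 4 gloves per colour (4 colours run out sooner): 4 + 2 + 4 + 1 + 2 + 1 = 14 gloves and still no colour has 5.
By pigeonhole, one more glove lands in a colour already at 4, so 15 draws are enough and 14 are not.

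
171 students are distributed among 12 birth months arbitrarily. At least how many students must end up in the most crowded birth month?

Pigeonhole: the 12 birth months are the holes and the 171 students are the pigeons.
If every birth month held at most 14 students, the total would be at most 12 × 14 = 168, which is less than 171.
So some birth month holds at least ⌈171/12⌉ = 15 students.

15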